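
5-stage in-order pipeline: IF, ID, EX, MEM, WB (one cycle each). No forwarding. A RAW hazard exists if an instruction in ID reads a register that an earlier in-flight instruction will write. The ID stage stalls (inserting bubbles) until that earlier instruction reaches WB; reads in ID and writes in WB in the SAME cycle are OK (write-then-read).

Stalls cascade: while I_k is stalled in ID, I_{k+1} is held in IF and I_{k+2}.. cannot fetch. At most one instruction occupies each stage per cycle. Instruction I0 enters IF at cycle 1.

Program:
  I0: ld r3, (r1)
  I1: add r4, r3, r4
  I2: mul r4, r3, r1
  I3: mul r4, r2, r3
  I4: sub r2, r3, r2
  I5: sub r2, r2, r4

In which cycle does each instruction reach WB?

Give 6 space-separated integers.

Answer: 5 8 9 10 11 14

Derivation:
I0 ld r3 <- r1: IF@1 ID@2 stall=0 (-) EX@3 MEM@4 WB@5
I1 add r4 <- r3,r4: IF@2 ID@3 stall=2 (RAW on I0.r3 (WB@5)) EX@6 MEM@7 WB@8
I2 mul r4 <- r3,r1: IF@3 ID@6 stall=0 (-) EX@7 MEM@8 WB@9
I3 mul r4 <- r2,r3: IF@6 ID@7 stall=0 (-) EX@8 MEM@9 WB@10
I4 sub r2 <- r3,r2: IF@7 ID@8 stall=0 (-) EX@9 MEM@10 WB@11
I5 sub r2 <- r2,r4: IF@8 ID@9 stall=2 (RAW on I4.r2 (WB@11)) EX@12 MEM@13 WB@14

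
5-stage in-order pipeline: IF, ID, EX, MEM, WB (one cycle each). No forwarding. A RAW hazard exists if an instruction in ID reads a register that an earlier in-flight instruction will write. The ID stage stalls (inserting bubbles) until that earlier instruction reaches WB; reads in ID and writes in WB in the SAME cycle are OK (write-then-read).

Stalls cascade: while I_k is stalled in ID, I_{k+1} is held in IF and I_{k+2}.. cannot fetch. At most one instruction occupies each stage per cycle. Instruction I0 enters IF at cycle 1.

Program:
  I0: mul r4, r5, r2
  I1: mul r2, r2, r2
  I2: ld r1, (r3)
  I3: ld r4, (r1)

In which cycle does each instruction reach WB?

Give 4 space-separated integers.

I0 mul r4 <- r5,r2: IF@1 ID@2 stall=0 (-) EX@3 MEM@4 WB@5
I1 mul r2 <- r2,r2: IF@2 ID@3 stall=0 (-) EX@4 MEM@5 WB@6
I2 ld r1 <- r3: IF@3 ID@4 stall=0 (-) EX@5 MEM@6 WB@7
I3 ld r4 <- r1: IF@4 ID@5 stall=2 (RAW on I2.r1 (WB@7)) EX@8 MEM@9 WB@10

Answer: 5 6 7 10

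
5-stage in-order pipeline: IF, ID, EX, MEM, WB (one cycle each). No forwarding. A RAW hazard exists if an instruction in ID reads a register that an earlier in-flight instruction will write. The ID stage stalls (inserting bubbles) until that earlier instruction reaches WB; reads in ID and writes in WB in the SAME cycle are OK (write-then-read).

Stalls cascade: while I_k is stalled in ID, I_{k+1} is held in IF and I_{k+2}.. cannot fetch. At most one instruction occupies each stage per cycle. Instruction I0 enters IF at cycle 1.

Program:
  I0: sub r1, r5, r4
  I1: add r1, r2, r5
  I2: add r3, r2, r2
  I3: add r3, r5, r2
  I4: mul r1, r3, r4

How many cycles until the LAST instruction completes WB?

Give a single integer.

Answer: 11

Derivation:
I0 sub r1 <- r5,r4: IF@1 ID@2 stall=0 (-) EX@3 MEM@4 WB@5
I1 add r1 <- r2,r5: IF@2 ID@3 stall=0 (-) EX@4 MEM@5 WB@6
I2 add r3 <- r2,r2: IF@3 ID@4 stall=0 (-) EX@5 MEM@6 WB@7
I3 add r3 <- r5,r2: IF@4 ID@5 stall=0 (-) EX@6 MEM@7 WB@8
I4 mul r1 <- r3,r4: IF@5 ID@6 stall=2 (RAW on I3.r3 (WB@8)) EX@9 MEM@10 WB@11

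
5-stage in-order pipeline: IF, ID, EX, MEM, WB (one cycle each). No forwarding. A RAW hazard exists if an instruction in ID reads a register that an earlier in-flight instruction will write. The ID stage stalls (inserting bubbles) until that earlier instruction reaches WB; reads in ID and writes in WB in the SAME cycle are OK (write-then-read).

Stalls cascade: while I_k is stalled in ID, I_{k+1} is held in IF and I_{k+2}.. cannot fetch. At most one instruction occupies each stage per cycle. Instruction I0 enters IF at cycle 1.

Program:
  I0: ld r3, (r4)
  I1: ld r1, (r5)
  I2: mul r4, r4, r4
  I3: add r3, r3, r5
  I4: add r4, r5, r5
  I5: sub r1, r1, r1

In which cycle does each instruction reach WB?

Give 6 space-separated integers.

I0 ld r3 <- r4: IF@1 ID@2 stall=0 (-) EX@3 MEM@4 WB@5
I1 ld r1 <- r5: IF@2 ID@3 stall=0 (-) EX@4 MEM@5 WB@6
I2 mul r4 <- r4,r4: IF@3 ID@4 stall=0 (-) EX@5 MEM@6 WB@7
I3 add r3 <- r3,r5: IF@4 ID@5 stall=0 (-) EX@6 MEM@7 WB@8
I4 add r4 <- r5,r5: IF@5 ID@6 stall=0 (-) EX@7 MEM@8 WB@9
I5 sub r1 <- r1,r1: IF@6 ID@7 stall=0 (-) EX@8 MEM@9 WB@10

Answer: 5 6 7 8 9 10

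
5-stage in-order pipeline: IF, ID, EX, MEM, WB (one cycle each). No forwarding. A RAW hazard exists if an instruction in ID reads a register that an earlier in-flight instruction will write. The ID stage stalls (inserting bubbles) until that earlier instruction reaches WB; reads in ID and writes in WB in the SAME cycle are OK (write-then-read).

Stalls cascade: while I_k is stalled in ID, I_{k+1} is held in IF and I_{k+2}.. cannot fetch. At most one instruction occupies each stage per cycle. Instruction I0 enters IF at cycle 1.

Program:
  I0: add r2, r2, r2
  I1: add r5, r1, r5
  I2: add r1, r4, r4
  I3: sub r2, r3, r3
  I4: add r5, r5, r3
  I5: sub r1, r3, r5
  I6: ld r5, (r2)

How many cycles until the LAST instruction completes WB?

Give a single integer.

Answer: 13

Derivation:
I0 add r2 <- r2,r2: IF@1 ID@2 stall=0 (-) EX@3 MEM@4 WB@5
I1 add r5 <- r1,r5: IF@2 ID@3 stall=0 (-) EX@4 MEM@5 WB@6
I2 add r1 <- r4,r4: IF@3 ID@4 stall=0 (-) EX@5 MEM@6 WB@7
I3 sub r2 <- r3,r3: IF@4 ID@5 stall=0 (-) EX@6 MEM@7 WB@8
I4 add r5 <- r5,r3: IF@5 ID@6 stall=0 (-) EX@7 MEM@8 WB@9
I5 sub r1 <- r3,r5: IF@6 ID@7 stall=2 (RAW on I4.r5 (WB@9)) EX@10 MEM@11 WB@12
I6 ld r5 <- r2: IF@7 ID@10 stall=0 (-) EX@11 MEM@12 WB@13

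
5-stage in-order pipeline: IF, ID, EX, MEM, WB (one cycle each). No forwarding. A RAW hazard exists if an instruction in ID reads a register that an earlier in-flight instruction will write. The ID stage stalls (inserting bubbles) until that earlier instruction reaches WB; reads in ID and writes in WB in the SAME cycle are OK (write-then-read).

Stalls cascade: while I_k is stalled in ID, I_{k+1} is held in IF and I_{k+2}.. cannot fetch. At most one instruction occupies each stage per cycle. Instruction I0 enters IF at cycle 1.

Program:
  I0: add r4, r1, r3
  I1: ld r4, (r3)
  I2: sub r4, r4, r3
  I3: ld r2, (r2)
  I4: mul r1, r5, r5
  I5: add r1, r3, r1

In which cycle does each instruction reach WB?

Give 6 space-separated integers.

Answer: 5 6 9 10 11 14

Derivation:
I0 add r4 <- r1,r3: IF@1 ID@2 stall=0 (-) EX@3 MEM@4 WB@5
I1 ld r4 <- r3: IF@2 ID@3 stall=0 (-) EX@4 MEM@5 WB@6
I2 sub r4 <- r4,r3: IF@3 ID@4 stall=2 (RAW on I1.r4 (WB@6)) EX@7 MEM@8 WB@9
I3 ld r2 <- r2: IF@4 ID@7 stall=0 (-) EX@8 MEM@9 WB@10
I4 mul r1 <- r5,r5: IF@7 ID@8 stall=0 (-) EX@9 MEM@10 WB@11
I5 add r1 <- r3,r1: IF@8 ID@9 stall=2 (RAW on I4.r1 (WB@11)) EX@12 MEM@13 WB@14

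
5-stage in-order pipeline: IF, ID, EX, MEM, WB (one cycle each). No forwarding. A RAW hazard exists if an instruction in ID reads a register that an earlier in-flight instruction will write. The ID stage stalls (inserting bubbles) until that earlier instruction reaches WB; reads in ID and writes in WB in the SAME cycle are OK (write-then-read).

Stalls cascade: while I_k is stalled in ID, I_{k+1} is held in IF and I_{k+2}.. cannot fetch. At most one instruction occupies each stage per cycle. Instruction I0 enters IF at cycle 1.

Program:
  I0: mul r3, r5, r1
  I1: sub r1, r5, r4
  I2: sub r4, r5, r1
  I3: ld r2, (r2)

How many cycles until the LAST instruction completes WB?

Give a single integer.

I0 mul r3 <- r5,r1: IF@1 ID@2 stall=0 (-) EX@3 MEM@4 WB@5
I1 sub r1 <- r5,r4: IF@2 ID@3 stall=0 (-) EX@4 MEM@5 WB@6
I2 sub r4 <- r5,r1: IF@3 ID@4 stall=2 (RAW on I1.r1 (WB@6)) EX@7 MEM@8 WB@9
I3 ld r2 <- r2: IF@4 ID@7 stall=0 (-) EX@8 MEM@9 WB@10

Answer: 10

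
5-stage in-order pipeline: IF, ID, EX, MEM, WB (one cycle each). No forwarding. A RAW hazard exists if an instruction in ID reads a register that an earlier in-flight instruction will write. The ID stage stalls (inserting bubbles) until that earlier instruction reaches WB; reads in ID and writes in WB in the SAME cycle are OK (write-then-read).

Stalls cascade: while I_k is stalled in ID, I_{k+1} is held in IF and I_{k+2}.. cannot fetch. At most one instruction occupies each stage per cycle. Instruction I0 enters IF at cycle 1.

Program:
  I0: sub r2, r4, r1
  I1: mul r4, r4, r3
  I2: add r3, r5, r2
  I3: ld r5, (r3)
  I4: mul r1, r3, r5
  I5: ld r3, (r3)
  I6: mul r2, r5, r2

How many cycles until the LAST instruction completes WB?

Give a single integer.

Answer: 16

Derivation:
I0 sub r2 <- r4,r1: IF@1 ID@2 stall=0 (-) EX@3 MEM@4 WB@5
I1 mul r4 <- r4,r3: IF@2 ID@3 stall=0 (-) EX@4 MEM@5 WB@6
I2 add r3 <- r5,r2: IF@3 ID@4 stall=1 (RAW on I0.r2 (WB@5)) EX@6 MEM@7 WB@8
I3 ld r5 <- r3: IF@4 ID@6 stall=2 (RAW on I2.r3 (WB@8)) EX@9 MEM@10 WB@11
I4 mul r1 <- r3,r5: IF@6 ID@9 stall=2 (RAW on I3.r5 (WB@11)) EX@12 MEM@13 WB@14
I5 ld r3 <- r3: IF@9 ID@12 stall=0 (-) EX@13 MEM@14 WB@15
I6 mul r2 <- r5,r2: IF@12 ID@13 stall=0 (-) EX@14 MEM@15 WB@16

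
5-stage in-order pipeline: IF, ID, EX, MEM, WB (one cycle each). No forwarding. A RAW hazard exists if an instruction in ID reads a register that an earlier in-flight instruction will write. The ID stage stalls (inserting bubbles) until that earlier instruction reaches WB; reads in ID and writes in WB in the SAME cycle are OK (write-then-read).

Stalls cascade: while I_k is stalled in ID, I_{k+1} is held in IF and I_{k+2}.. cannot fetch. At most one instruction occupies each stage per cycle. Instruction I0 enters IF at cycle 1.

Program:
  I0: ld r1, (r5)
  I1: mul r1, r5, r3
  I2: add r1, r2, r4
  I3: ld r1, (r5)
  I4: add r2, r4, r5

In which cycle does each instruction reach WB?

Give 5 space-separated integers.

I0 ld r1 <- r5: IF@1 ID@2 stall=0 (-) EX@3 MEM@4 WB@5
I1 mul r1 <- r5,r3: IF@2 ID@3 stall=0 (-) EX@4 MEM@5 WB@6
I2 add r1 <- r2,r4: IF@3 ID@4 stall=0 (-) EX@5 MEM@6 WB@7
I3 ld r1 <- r5: IF@4 ID@5 stall=0 (-) EX@6 MEM@7 WB@8
I4 add r2 <- r4,r5: IF@5 ID@6 stall=0 (-) EX@7 MEM@8 WB@9

Answer: 5 6 7 8 9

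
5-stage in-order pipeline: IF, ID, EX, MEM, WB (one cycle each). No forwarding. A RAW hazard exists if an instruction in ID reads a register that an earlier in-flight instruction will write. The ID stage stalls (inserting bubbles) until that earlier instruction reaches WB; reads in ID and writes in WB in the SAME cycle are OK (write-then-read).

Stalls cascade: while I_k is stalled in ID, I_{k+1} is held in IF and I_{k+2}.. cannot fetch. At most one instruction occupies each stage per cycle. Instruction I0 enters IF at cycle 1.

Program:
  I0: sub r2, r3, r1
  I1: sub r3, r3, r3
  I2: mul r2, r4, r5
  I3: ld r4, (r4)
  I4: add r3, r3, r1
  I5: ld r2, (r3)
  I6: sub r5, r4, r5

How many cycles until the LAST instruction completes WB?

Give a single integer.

Answer: 13

Derivation:
I0 sub r2 <- r3,r1: IF@1 ID@2 stall=0 (-) EX@3 MEM@4 WB@5
I1 sub r3 <- r3,r3: IF@2 ID@3 stall=0 (-) EX@4 MEM@5 WB@6
I2 mul r2 <- r4,r5: IF@3 ID@4 stall=0 (-) EX@5 MEM@6 WB@7
I3 ld r4 <- r4: IF@4 ID@5 stall=0 (-) EX@6 MEM@7 WB@8
I4 add r3 <- r3,r1: IF@5 ID@6 stall=0 (-) EX@7 MEM@8 WB@9
I5 ld r2 <- r3: IF@6 ID@7 stall=2 (RAW on I4.r3 (WB@9)) EX@10 MEM@11 WB@12
I6 sub r5 <- r4,r5: IF@7 ID@10 stall=0 (-) EX@11 MEM@12 WB@13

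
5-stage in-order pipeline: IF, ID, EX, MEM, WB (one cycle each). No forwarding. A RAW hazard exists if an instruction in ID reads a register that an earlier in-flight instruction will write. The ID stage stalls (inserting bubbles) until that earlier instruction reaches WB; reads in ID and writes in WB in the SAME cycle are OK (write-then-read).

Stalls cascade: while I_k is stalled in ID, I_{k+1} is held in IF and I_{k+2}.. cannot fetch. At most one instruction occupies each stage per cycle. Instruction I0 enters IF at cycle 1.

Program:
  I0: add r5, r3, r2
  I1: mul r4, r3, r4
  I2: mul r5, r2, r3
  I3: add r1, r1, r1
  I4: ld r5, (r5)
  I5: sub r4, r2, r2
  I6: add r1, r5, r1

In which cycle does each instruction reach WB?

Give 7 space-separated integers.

I0 add r5 <- r3,r2: IF@1 ID@2 stall=0 (-) EX@3 MEM@4 WB@5
I1 mul r4 <- r3,r4: IF@2 ID@3 stall=0 (-) EX@4 MEM@5 WB@6
I2 mul r5 <- r2,r3: IF@3 ID@4 stall=0 (-) EX@5 MEM@6 WB@7
I3 add r1 <- r1,r1: IF@4 ID@5 stall=0 (-) EX@6 MEM@7 WB@8
I4 ld r5 <- r5: IF@5 ID@6 stall=1 (RAW on I2.r5 (WB@7)) EX@8 MEM@9 WB@10
I5 sub r4 <- r2,r2: IF@6 ID@8 stall=0 (-) EX@9 MEM@10 WB@11
I6 add r1 <- r5,r1: IF@8 ID@9 stall=1 (RAW on I4.r5 (WB@10)) EX@11 MEM@12 WB@13

Answer: 5 6 7 8 10 11 13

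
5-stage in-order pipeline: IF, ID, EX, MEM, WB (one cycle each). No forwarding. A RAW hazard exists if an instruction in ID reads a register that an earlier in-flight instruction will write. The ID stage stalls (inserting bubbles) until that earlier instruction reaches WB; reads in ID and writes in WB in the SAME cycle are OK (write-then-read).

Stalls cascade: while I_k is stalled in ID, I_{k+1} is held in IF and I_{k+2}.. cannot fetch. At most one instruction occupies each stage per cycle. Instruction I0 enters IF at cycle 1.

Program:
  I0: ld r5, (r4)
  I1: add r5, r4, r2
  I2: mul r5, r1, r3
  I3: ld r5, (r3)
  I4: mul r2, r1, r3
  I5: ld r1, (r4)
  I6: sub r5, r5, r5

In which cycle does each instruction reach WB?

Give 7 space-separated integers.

I0 ld r5 <- r4: IF@1 ID@2 stall=0 (-) EX@3 MEM@4 WB@5
I1 add r5 <- r4,r2: IF@2 ID@3 stall=0 (-) EX@4 MEM@5 WB@6
I2 mul r5 <- r1,r3: IF@3 ID@4 stall=0 (-) EX@5 MEM@6 WB@7
I3 ld r5 <- r3: IF@4 ID@5 stall=0 (-) EX@6 MEM@7 WB@8
I4 mul r2 <- r1,r3: IF@5 ID@6 stall=0 (-) EX@7 MEM@8 WB@9
I5 ld r1 <- r4: IF@6 ID@7 stall=0 (-) EX@8 MEM@9 WB@10
I6 sub r5 <- r5,r5: IF@7 ID@8 stall=0 (-) EX@9 MEM@10 WB@11

Answer: 5 6 7 8 9 10 11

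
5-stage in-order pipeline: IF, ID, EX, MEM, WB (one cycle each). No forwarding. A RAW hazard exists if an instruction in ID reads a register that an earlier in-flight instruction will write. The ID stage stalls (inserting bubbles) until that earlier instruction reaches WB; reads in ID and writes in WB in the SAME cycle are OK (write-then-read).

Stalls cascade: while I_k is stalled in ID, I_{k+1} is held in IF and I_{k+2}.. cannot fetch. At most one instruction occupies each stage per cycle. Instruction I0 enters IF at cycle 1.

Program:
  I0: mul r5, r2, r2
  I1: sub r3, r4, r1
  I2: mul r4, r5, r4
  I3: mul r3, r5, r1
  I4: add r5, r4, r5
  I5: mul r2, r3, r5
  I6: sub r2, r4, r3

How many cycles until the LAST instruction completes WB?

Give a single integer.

Answer: 15

Derivation:
I0 mul r5 <- r2,r2: IF@1 ID@2 stall=0 (-) EX@3 MEM@4 WB@5
I1 sub r3 <- r4,r1: IF@2 ID@3 stall=0 (-) EX@4 MEM@5 WB@6
I2 mul r4 <- r5,r4: IF@3 ID@4 stall=1 (RAW on I0.r5 (WB@5)) EX@6 MEM@7 WB@8
I3 mul r3 <- r5,r1: IF@4 ID@6 stall=0 (-) EX@7 MEM@8 WB@9
I4 add r5 <- r4,r5: IF@6 ID@7 stall=1 (RAW on I2.r4 (WB@8)) EX@9 MEM@10 WB@11
I5 mul r2 <- r3,r5: IF@7 ID@9 stall=2 (RAW on I4.r5 (WB@11)) EX@12 MEM@13 WB@14
I6 sub r2 <- r4,r3: IF@9 ID@12 stall=0 (-) EX@13 MEM@14 WB@15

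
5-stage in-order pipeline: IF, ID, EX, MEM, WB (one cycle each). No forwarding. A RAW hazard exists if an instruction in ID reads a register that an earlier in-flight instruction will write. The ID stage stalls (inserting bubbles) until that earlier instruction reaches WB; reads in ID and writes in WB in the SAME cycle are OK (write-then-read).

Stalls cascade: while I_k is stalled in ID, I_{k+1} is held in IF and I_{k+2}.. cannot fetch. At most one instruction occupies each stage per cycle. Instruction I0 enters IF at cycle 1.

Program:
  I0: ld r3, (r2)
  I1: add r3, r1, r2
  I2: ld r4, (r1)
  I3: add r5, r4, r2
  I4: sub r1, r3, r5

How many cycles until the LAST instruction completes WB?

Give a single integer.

I0 ld r3 <- r2: IF@1 ID@2 stall=0 (-) EX@3 MEM@4 WB@5
I1 add r3 <- r1,r2: IF@2 ID@3 stall=0 (-) EX@4 MEM@5 WB@6
I2 ld r4 <- r1: IF@3 ID@4 stall=0 (-) EX@5 MEM@6 WB@7
I3 add r5 <- r4,r2: IF@4 ID@5 stall=2 (RAW on I2.r4 (WB@7)) EX@8 MEM@9 WB@10
I4 sub r1 <- r3,r5: IF@5 ID@8 stall=2 (RAW on I3.r5 (WB@10)) EX@11 MEM@12 WB@13

Answer: 13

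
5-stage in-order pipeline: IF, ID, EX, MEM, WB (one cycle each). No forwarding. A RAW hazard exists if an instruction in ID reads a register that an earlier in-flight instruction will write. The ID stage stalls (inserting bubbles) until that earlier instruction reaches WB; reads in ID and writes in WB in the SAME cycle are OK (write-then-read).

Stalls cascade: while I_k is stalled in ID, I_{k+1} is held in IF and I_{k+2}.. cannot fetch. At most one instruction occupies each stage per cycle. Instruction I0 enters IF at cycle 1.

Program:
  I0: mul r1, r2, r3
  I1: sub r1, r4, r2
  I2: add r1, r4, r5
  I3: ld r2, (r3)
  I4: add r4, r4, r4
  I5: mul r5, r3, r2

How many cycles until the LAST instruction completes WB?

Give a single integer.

I0 mul r1 <- r2,r3: IF@1 ID@2 stall=0 (-) EX@3 MEM@4 WB@5
I1 sub r1 <- r4,r2: IF@2 ID@3 stall=0 (-) EX@4 MEM@5 WB@6
I2 add r1 <- r4,r5: IF@3 ID@4 stall=0 (-) EX@5 MEM@6 WB@7
I3 ld r2 <- r3: IF@4 ID@5 stall=0 (-) EX@6 MEM@7 WB@8
I4 add r4 <- r4,r4: IF@5 ID@6 stall=0 (-) EX@7 MEM@8 WB@9
I5 mul r5 <- r3,r2: IF@6 ID@7 stall=1 (RAW on I3.r2 (WB@8)) EX@9 MEM@10 WB@11

Answer: 11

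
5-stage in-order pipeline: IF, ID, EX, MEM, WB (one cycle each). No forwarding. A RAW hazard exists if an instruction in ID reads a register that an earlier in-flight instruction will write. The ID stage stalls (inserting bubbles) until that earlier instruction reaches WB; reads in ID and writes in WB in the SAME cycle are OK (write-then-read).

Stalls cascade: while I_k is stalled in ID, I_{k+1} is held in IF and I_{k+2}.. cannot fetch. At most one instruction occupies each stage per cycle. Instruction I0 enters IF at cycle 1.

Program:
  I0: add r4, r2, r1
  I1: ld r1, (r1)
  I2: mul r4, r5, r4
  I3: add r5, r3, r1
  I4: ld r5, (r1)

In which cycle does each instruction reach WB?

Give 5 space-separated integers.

Answer: 5 6 8 9 10

Derivation:
I0 add r4 <- r2,r1: IF@1 ID@2 stall=0 (-) EX@3 MEM@4 WB@5
I1 ld r1 <- r1: IF@2 ID@3 stall=0 (-) EX@4 MEM@5 WB@6
I2 mul r4 <- r5,r4: IF@3 ID@4 stall=1 (RAW on I0.r4 (WB@5)) EX@6 MEM@7 WB@8
I3 add r5 <- r3,r1: IF@4 ID@6 stall=0 (-) EX@7 MEM@8 WB@9
I4 ld r5 <- r1: IF@6 ID@7 stall=0 (-) EX@8 MEM@9 WB@10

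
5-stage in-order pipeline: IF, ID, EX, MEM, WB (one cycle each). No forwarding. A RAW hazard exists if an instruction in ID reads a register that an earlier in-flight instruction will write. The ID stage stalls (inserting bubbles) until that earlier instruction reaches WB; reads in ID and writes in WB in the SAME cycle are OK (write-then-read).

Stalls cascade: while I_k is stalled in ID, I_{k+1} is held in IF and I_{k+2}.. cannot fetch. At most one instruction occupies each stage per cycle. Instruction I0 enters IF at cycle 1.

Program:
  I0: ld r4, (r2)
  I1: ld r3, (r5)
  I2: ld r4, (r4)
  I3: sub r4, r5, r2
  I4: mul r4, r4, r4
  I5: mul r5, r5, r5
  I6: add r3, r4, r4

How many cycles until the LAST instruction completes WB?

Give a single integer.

I0 ld r4 <- r2: IF@1 ID@2 stall=0 (-) EX@3 MEM@4 WB@5
I1 ld r3 <- r5: IF@2 ID@3 stall=0 (-) EX@4 MEM@5 WB@6
I2 ld r4 <- r4: IF@3 ID@4 stall=1 (RAW on I0.r4 (WB@5)) EX@6 MEM@7 WB@8
I3 sub r4 <- r5,r2: IF@4 ID@6 stall=0 (-) EX@7 MEM@8 WB@9
I4 mul r4 <- r4,r4: IF@6 ID@7 stall=2 (RAW on I3.r4 (WB@9)) EX@10 MEM@11 WB@12
I5 mul r5 <- r5,r5: IF@7 ID@10 stall=0 (-) EX@11 MEM@12 WB@13
I6 add r3 <- r4,r4: IF@10 ID@11 stall=1 (RAW on I4.r4 (WB@12)) EX@13 MEM@14 WB@15

Answer: 15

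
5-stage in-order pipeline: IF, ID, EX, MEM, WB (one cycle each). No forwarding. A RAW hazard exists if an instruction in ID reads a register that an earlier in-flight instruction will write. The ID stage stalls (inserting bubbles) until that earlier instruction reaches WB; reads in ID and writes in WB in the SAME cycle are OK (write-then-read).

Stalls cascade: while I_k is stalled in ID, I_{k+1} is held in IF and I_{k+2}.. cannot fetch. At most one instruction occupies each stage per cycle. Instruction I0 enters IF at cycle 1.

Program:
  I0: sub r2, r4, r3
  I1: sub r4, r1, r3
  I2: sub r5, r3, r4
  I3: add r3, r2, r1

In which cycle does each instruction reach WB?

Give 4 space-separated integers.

Answer: 5 6 9 10

Derivation:
I0 sub r2 <- r4,r3: IF@1 ID@2 stall=0 (-) EX@3 MEM@4 WB@5
I1 sub r4 <- r1,r3: IF@2 ID@3 stall=0 (-) EX@4 MEM@5 WB@6
I2 sub r5 <- r3,r4: IF@3 ID@4 stall=2 (RAW on I1.r4 (WB@6)) EX@7 MEM@8 WB@9
I3 add r3 <- r2,r1: IF@4 ID@7 stall=0 (-) EX@8 MEM@9 WB@10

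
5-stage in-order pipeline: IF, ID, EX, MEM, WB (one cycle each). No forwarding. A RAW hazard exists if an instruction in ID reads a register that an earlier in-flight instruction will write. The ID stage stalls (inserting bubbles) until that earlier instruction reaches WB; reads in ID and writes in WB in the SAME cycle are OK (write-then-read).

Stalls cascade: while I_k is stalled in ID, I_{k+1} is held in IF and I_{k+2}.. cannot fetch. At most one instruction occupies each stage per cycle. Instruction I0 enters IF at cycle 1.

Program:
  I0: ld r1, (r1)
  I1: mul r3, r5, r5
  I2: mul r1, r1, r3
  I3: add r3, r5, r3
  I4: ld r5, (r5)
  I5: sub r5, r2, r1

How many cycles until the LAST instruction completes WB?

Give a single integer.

Answer: 12

Derivation:
I0 ld r1 <- r1: IF@1 ID@2 stall=0 (-) EX@3 MEM@4 WB@5
I1 mul r3 <- r5,r5: IF@2 ID@3 stall=0 (-) EX@4 MEM@5 WB@6
I2 mul r1 <- r1,r3: IF@3 ID@4 stall=2 (RAW on I1.r3 (WB@6)) EX@7 MEM@8 WB@9
I3 add r3 <- r5,r3: IF@4 ID@7 stall=0 (-) EX@8 MEM@9 WB@10
I4 ld r5 <- r5: IF@7 ID@8 stall=0 (-) EX@9 MEM@10 WB@11
I5 sub r5 <- r2,r1: IF@8 ID@9 stall=0 (-) EX@10 MEM@11 WB@12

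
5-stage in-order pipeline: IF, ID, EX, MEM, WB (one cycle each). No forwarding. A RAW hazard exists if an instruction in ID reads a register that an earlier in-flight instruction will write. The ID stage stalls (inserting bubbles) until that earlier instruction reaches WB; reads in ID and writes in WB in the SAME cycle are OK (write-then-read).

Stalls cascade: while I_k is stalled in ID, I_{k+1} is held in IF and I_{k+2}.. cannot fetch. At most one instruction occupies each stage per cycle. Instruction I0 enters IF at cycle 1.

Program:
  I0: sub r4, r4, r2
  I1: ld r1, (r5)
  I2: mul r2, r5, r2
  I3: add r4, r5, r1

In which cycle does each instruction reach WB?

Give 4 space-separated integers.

I0 sub r4 <- r4,r2: IF@1 ID@2 stall=0 (-) EX@3 MEM@4 WB@5
I1 ld r1 <- r5: IF@2 ID@3 stall=0 (-) EX@4 MEM@5 WB@6
I2 mul r2 <- r5,r2: IF@3 ID@4 stall=0 (-) EX@5 MEM@6 WB@7
I3 add r4 <- r5,r1: IF@4 ID@5 stall=1 (RAW on I1.r1 (WB@6)) EX@7 MEM@8 WB@9

Answer: 5 6 7 9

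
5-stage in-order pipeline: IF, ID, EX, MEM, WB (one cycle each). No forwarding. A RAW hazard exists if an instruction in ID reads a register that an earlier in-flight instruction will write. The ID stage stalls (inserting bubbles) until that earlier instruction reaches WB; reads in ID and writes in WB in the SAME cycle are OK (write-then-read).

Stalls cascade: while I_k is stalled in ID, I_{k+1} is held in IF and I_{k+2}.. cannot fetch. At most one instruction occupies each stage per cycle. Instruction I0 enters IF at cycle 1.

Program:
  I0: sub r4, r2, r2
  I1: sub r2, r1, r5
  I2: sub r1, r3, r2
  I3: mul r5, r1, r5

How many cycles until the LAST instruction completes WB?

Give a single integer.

Answer: 12

Derivation:
I0 sub r4 <- r2,r2: IF@1 ID@2 stall=0 (-) EX@3 MEM@4 WB@5
I1 sub r2 <- r1,r5: IF@2 ID@3 stall=0 (-) EX@4 MEM@5 WB@6
I2 sub r1 <- r3,r2: IF@3 ID@4 stall=2 (RAW on I1.r2 (WB@6)) EX@7 MEM@8 WB@9
I3 mul r5 <- r1,r5: IF@4 ID@7 stall=2 (RAW on I2.r1 (WB@9)) EX@10 MEM@11 WB@12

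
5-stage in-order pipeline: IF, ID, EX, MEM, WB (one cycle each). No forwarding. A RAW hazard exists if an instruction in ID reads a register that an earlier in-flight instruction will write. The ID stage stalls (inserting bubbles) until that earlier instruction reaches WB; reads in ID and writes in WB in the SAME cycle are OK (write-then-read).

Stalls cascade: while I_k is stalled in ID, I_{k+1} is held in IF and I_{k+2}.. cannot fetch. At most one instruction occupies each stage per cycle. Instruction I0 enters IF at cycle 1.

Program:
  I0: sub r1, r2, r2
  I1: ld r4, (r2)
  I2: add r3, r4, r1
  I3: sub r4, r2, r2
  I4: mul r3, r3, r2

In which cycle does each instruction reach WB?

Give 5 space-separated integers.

Answer: 5 6 9 10 12

Derivation:
I0 sub r1 <- r2,r2: IF@1 ID@2 stall=0 (-) EX@3 MEM@4 WB@5
I1 ld r4 <- r2: IF@2 ID@3 stall=0 (-) EX@4 MEM@5 WB@6
I2 add r3 <- r4,r1: IF@3 ID@4 stall=2 (RAW on I1.r4 (WB@6)) EX@7 MEM@8 WB@9
I3 sub r4 <- r2,r2: IF@4 ID@7 stall=0 (-) EX@8 MEM@9 WB@10
I4 mul r3 <- r3,r2: IF@7 ID@8 stall=1 (RAW on I2.r3 (WB@9)) EX@10 MEM@11 WB@12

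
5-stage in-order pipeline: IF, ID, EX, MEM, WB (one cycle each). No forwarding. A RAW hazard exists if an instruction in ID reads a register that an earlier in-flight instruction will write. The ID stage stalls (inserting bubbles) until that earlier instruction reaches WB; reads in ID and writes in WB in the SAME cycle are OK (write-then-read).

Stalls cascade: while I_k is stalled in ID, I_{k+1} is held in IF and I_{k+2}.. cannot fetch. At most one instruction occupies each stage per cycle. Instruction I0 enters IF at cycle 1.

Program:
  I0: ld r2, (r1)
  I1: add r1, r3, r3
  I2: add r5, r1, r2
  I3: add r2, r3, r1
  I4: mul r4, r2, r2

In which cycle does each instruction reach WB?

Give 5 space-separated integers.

Answer: 5 6 9 10 13

Derivation:
I0 ld r2 <- r1: IF@1 ID@2 stall=0 (-) EX@3 MEM@4 WB@5
I1 add r1 <- r3,r3: IF@2 ID@3 stall=0 (-) EX@4 MEM@5 WB@6
I2 add r5 <- r1,r2: IF@3 ID@4 stall=2 (RAW on I1.r1 (WB@6)) EX@7 MEM@8 WB@9
I3 add r2 <- r3,r1: IF@4 ID@7 stall=0 (-) EX@8 MEM@9 WB@10
I4 mul r4 <- r2,r2: IF@7 ID@8 stall=2 (RAW on I3.r2 (WB@10)) EX@11 MEM@12 WB@13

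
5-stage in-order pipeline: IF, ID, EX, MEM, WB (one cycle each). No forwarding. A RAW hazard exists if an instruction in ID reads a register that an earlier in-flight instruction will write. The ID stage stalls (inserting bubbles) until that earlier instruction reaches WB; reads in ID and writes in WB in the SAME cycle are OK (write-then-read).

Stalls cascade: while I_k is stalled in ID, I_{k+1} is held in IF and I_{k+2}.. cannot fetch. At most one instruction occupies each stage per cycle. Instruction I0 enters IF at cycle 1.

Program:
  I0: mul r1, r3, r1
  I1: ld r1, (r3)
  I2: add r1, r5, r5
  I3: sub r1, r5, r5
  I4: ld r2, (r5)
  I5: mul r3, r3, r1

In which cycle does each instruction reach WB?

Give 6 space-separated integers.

I0 mul r1 <- r3,r1: IF@1 ID@2 stall=0 (-) EX@3 MEM@4 WB@5
I1 ld r1 <- r3: IF@2 ID@3 stall=0 (-) EX@4 MEM@5 WB@6
I2 add r1 <- r5,r5: IF@3 ID@4 stall=0 (-) EX@5 MEM@6 WB@7
I3 sub r1 <- r5,r5: IF@4 ID@5 stall=0 (-) EX@6 MEM@7 WB@8
I4 ld r2 <- r5: IF@5 ID@6 stall=0 (-) EX@7 MEM@8 WB@9
I5 mul r3 <- r3,r1: IF@6 ID@7 stall=1 (RAW on I3.r1 (WB@8)) EX@9 MEM@10 WB@11

Answer: 5 6 7 8 9 11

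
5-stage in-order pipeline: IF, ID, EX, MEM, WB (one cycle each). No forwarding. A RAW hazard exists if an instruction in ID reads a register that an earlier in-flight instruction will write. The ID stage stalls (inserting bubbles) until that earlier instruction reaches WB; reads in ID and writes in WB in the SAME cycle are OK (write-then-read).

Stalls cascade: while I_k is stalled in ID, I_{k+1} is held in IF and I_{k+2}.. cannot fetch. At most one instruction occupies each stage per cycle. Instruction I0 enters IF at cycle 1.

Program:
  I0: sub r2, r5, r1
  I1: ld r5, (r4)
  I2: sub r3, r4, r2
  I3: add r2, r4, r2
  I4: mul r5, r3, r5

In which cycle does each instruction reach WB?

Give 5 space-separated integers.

Answer: 5 6 8 9 11

Derivation:
I0 sub r2 <- r5,r1: IF@1 ID@2 stall=0 (-) EX@3 MEM@4 WB@5
I1 ld r5 <- r4: IF@2 ID@3 stall=0 (-) EX@4 MEM@5 WB@6
I2 sub r3 <- r4,r2: IF@3 ID@4 stall=1 (RAW on I0.r2 (WB@5)) EX@6 MEM@7 WB@8
I3 add r2 <- r4,r2: IF@4 ID@6 stall=0 (-) EX@7 MEM@8 WB@9
I4 mul r5 <- r3,r5: IF@6 ID@7 stall=1 (RAW on I2.r3 (WB@8)) EX@9 MEM@10 WB@11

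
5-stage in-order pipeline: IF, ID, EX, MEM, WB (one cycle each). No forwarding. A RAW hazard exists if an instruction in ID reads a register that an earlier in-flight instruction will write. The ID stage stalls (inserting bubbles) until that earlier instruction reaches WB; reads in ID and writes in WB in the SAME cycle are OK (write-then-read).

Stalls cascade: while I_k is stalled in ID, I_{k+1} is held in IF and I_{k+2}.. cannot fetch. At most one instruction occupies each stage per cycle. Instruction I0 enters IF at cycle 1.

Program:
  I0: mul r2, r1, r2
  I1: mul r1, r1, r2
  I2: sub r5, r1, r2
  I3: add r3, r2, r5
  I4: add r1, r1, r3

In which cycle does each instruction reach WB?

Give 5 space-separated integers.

I0 mul r2 <- r1,r2: IF@1 ID@2 stall=0 (-) EX@3 MEM@4 WB@5
I1 mul r1 <- r1,r2: IF@2 ID@3 stall=2 (RAW on I0.r2 (WB@5)) EX@6 MEM@7 WB@8
I2 sub r5 <- r1,r2: IF@3 ID@6 stall=2 (RAW on I1.r1 (WB@8)) EX@9 MEM@10 WB@11
I3 add r3 <- r2,r5: IF@6 ID@9 stall=2 (RAW on I2.r5 (WB@11)) EX@12 MEM@13 WB@14
I4 add r1 <- r1,r3: IF@9 ID@12 stall=2 (RAW on I3.r3 (WB@14)) EX@15 MEM@16 WB@17

Answer: 5 8 11 14 17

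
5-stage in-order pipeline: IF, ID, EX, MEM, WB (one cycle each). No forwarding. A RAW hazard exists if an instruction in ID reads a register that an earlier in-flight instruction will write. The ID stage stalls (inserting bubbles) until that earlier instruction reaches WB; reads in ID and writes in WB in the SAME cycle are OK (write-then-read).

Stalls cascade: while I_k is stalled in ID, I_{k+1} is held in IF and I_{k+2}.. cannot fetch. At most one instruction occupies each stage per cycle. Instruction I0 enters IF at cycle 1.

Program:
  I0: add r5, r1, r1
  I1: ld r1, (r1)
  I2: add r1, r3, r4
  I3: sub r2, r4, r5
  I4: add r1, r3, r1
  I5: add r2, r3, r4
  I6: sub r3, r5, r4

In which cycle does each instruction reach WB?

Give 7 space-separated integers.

Answer: 5 6 7 8 10 11 12

Derivation:
I0 add r5 <- r1,r1: IF@1 ID@2 stall=0 (-) EX@3 MEM@4 WB@5
I1 ld r1 <- r1: IF@2 ID@3 stall=0 (-) EX@4 MEM@5 WB@6
I2 add r1 <- r3,r4: IF@3 ID@4 stall=0 (-) EX@5 MEM@6 WB@7
I3 sub r2 <- r4,r5: IF@4 ID@5 stall=0 (-) EX@6 MEM@7 WB@8
I4 add r1 <- r3,r1: IF@5 ID@6 stall=1 (RAW on I2.r1 (WB@7)) EX@8 MEM@9 WB@10
I5 add r2 <- r3,r4: IF@6 ID@8 stall=0 (-) EX@9 MEM@10 WB@11
I6 sub r3 <- r5,r4: IF@8 ID@9 stall=0 (-) EX@10 MEM@11 WB@12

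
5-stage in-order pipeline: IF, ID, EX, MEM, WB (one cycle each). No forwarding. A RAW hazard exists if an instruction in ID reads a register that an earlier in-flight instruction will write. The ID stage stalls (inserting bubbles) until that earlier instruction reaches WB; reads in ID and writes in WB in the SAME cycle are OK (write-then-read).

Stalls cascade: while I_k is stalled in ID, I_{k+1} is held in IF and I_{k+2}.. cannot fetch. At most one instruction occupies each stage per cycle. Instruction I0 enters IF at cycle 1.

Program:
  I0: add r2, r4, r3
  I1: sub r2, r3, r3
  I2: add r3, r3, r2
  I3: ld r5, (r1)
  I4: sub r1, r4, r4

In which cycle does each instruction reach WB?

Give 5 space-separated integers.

I0 add r2 <- r4,r3: IF@1 ID@2 stall=0 (-) EX@3 MEM@4 WB@5
I1 sub r2 <- r3,r3: IF@2 ID@3 stall=0 (-) EX@4 MEM@5 WB@6
I2 add r3 <- r3,r2: IF@3 ID@4 stall=2 (RAW on I1.r2 (WB@6)) EX@7 MEM@8 WB@9
I3 ld r5 <- r1: IF@4 ID@7 stall=0 (-) EX@8 MEM@9 WB@10
I4 sub r1 <- r4,r4: IF@7 ID@8 stall=0 (-) EX@9 MEM@10 WB@11

Answer: 5 6 9 10 11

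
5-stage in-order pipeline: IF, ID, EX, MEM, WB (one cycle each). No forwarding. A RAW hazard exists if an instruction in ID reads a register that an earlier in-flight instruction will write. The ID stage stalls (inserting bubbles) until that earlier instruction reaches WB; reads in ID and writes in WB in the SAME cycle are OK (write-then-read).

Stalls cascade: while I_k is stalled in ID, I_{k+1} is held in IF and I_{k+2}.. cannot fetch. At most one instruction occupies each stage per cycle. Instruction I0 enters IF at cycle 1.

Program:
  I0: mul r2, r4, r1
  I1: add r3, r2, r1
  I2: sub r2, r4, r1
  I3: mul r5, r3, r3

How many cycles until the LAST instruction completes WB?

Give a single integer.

Answer: 11

Derivation:
I0 mul r2 <- r4,r1: IF@1 ID@2 stall=0 (-) EX@3 MEM@4 WB@5
I1 add r3 <- r2,r1: IF@2 ID@3 stall=2 (RAW on I0.r2 (WB@5)) EX@6 MEM@7 WB@8
I2 sub r2 <- r4,r1: IF@3 ID@6 stall=0 (-) EX@7 MEM@8 WB@9
I3 mul r5 <- r3,r3: IF@6 ID@7 stall=1 (RAW on I1.r3 (WB@8)) EX@9 MEM@10 WB@11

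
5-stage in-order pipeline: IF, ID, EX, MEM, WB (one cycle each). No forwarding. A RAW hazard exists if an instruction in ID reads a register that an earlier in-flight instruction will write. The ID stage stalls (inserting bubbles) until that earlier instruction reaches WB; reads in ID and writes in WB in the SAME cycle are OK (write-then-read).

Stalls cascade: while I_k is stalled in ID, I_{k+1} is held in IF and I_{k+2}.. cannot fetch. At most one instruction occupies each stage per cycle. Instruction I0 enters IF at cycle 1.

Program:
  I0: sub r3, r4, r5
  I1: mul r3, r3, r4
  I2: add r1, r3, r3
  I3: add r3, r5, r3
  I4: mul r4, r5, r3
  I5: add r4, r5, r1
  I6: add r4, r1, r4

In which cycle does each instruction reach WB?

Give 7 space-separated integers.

Answer: 5 8 11 12 15 16 19

Derivation:
I0 sub r3 <- r4,r5: IF@1 ID@2 stall=0 (-) EX@3 MEM@4 WB@5
I1 mul r3 <- r3,r4: IF@2 ID@3 stall=2 (RAW on I0.r3 (WB@5)) EX@6 MEM@7 WB@8
I2 add r1 <- r3,r3: IF@3 ID@6 stall=2 (RAW on I1.r3 (WB@8)) EX@9 MEM@10 WB@11
I3 add r3 <- r5,r3: IF@6 ID@9 stall=0 (-) EX@10 MEM@11 WB@12
I4 mul r4 <- r5,r3: IF@9 ID@10 stall=2 (RAW on I3.r3 (WB@12)) EX@13 MEM@14 WB@15
I5 add r4 <- r5,r1: IF@10 ID@13 stall=0 (-) EX@14 MEM@15 WB@16
I6 add r4 <- r1,r4: IF@13 ID@14 stall=2 (RAW on I5.r4 (WB@16)) EX@17 MEM@18 WB@19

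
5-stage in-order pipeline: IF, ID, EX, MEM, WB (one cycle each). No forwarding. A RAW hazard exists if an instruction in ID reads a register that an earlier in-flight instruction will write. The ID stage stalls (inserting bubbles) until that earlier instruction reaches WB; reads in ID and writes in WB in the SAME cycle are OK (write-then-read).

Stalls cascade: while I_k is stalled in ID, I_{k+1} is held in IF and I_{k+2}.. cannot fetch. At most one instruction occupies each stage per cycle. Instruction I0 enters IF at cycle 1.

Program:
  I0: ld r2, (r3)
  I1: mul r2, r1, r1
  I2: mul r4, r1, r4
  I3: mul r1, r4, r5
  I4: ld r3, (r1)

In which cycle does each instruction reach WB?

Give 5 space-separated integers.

I0 ld r2 <- r3: IF@1 ID@2 stall=0 (-) EX@3 MEM@4 WB@5
I1 mul r2 <- r1,r1: IF@2 ID@3 stall=0 (-) EX@4 MEM@5 WB@6
I2 mul r4 <- r1,r4: IF@3 ID@4 stall=0 (-) EX@5 MEM@6 WB@7
I3 mul r1 <- r4,r5: IF@4 ID@5 stall=2 (RAW on I2.r4 (WB@7)) EX@8 MEM@9 WB@10
I4 ld r3 <- r1: IF@5 ID@8 stall=2 (RAW on I3.r1 (WB@10)) EX@11 MEM@12 WB@13

Answer: 5 6 7 10 13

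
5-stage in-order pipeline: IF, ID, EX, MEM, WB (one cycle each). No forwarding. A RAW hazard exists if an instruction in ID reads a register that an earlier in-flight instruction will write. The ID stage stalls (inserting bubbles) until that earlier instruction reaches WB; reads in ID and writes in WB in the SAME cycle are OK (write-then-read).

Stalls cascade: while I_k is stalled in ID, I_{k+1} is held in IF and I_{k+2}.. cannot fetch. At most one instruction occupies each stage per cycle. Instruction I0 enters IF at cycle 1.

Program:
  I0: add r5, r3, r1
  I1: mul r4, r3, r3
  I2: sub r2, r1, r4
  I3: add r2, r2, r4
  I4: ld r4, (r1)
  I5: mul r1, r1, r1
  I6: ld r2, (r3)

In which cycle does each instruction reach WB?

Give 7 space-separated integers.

Answer: 5 6 9 12 13 14 15

Derivation:
I0 add r5 <- r3,r1: IF@1 ID@2 stall=0 (-) EX@3 MEM@4 WB@5
I1 mul r4 <- r3,r3: IF@2 ID@3 stall=0 (-) EX@4 MEM@5 WB@6
I2 sub r2 <- r1,r4: IF@3 ID@4 stall=2 (RAW on I1.r4 (WB@6)) EX@7 MEM@8 WB@9
I3 add r2 <- r2,r4: IF@4 ID@7 stall=2 (RAW on I2.r2 (WB@9)) EX@10 MEM@11 WB@12
I4 ld r4 <- r1: IF@7 ID@10 stall=0 (-) EX@11 MEM@12 WB@13
I5 mul r1 <- r1,r1: IF@10 ID@11 stall=0 (-) EX@12 MEM@13 WB@14
I6 ld r2 <- r3: IF@11 ID@12 stall=0 (-) EX@13 MEM@14 WB@15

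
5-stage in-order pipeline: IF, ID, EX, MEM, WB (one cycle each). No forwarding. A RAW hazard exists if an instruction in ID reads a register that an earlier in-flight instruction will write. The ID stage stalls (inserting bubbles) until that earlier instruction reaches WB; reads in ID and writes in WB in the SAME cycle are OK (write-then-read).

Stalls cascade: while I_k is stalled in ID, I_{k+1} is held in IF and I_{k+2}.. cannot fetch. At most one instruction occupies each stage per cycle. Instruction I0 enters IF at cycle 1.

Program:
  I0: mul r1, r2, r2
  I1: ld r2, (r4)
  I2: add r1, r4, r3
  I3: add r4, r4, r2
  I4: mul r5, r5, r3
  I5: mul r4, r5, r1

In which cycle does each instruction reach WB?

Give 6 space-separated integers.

I0 mul r1 <- r2,r2: IF@1 ID@2 stall=0 (-) EX@3 MEM@4 WB@5
I1 ld r2 <- r4: IF@2 ID@3 stall=0 (-) EX@4 MEM@5 WB@6
I2 add r1 <- r4,r3: IF@3 ID@4 stall=0 (-) EX@5 MEM@6 WB@7
I3 add r4 <- r4,r2: IF@4 ID@5 stall=1 (RAW on I1.r2 (WB@6)) EX@7 MEM@8 WB@9
I4 mul r5 <- r5,r3: IF@5 ID@7 stall=0 (-) EX@8 MEM@9 WB@10
I5 mul r4 <- r5,r1: IF@7 ID@8 stall=2 (RAW on I4.r5 (WB@10)) EX@11 MEM@12 WB@13

Answer: 5 6 7 9 10 13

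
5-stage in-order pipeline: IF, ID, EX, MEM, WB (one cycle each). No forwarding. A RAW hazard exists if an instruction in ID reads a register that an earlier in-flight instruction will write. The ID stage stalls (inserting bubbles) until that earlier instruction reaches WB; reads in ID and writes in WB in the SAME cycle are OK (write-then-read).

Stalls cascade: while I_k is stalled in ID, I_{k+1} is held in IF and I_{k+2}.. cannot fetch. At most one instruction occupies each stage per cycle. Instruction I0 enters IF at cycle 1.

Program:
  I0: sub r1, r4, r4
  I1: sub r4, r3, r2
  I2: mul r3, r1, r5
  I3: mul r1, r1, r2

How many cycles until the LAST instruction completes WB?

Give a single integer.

Answer: 9

Derivation:
I0 sub r1 <- r4,r4: IF@1 ID@2 stall=0 (-) EX@3 MEM@4 WB@5
I1 sub r4 <- r3,r2: IF@2 ID@3 stall=0 (-) EX@4 MEM@5 WB@6
I2 mul r3 <- r1,r5: IF@3 ID@4 stall=1 (RAW on I0.r1 (WB@5)) EX@6 MEM@7 WB@8
I3 mul r1 <- r1,r2: IF@4 ID@6 stall=0 (-) EX@7 MEM@8 WB@9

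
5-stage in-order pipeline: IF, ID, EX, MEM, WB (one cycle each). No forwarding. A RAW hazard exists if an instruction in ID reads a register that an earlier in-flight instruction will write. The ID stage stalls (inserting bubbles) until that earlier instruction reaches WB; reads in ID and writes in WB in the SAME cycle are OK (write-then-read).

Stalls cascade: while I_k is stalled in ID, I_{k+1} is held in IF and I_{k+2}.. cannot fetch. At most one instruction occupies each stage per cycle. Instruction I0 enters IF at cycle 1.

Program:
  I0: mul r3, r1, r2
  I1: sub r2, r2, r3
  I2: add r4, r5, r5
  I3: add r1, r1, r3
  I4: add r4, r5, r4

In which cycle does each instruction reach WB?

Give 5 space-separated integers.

Answer: 5 8 9 10 12

Derivation:
I0 mul r3 <- r1,r2: IF@1 ID@2 stall=0 (-) EX@3 MEM@4 WB@5
I1 sub r2 <- r2,r3: IF@2 ID@3 stall=2 (RAW on I0.r3 (WB@5)) EX@6 MEM@7 WB@8
I2 add r4 <- r5,r5: IF@3 ID@6 stall=0 (-) EX@7 MEM@8 WB@9
I3 add r1 <- r1,r3: IF@6 ID@7 stall=0 (-) EX@8 MEM@9 WB@10
I4 add r4 <- r5,r4: IF@7 ID@8 stall=1 (RAW on I2.r4 (WB@9)) EX@10 MEM@11 WB@12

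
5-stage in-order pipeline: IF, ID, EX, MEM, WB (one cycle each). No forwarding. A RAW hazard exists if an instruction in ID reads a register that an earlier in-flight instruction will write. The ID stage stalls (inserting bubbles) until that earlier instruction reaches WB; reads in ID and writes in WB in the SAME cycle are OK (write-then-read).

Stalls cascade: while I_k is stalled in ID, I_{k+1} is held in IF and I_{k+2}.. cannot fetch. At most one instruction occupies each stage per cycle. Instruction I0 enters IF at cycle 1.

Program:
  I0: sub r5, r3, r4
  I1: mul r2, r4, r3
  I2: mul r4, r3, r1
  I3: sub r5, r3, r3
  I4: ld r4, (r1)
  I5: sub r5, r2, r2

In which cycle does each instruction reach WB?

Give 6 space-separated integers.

Answer: 5 6 7 8 9 10

Derivation:
I0 sub r5 <- r3,r4: IF@1 ID@2 stall=0 (-) EX@3 MEM@4 WB@5
I1 mul r2 <- r4,r3: IF@2 ID@3 stall=0 (-) EX@4 MEM@5 WB@6
I2 mul r4 <- r3,r1: IF@3 ID@4 stall=0 (-) EX@5 MEM@6 WB@7
I3 sub r5 <- r3,r3: IF@4 ID@5 stall=0 (-) EX@6 MEM@7 WB@8
I4 ld r4 <- r1: IF@5 ID@6 stall=0 (-) EX@7 MEM@8 WB@9
I5 sub r5 <- r2,r2: IF@6 ID@7 stall=0 (-) EX@8 MEM@9 WB@10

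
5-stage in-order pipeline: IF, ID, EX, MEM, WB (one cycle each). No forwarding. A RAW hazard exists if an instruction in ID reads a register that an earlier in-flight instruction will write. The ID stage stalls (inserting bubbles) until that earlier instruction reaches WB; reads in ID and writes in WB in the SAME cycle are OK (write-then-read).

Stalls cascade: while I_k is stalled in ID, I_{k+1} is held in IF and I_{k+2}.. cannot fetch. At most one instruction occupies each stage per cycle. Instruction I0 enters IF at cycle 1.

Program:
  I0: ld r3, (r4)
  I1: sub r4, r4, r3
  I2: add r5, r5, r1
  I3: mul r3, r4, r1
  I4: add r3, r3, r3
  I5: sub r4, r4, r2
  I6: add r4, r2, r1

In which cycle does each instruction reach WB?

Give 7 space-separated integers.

I0 ld r3 <- r4: IF@1 ID@2 stall=0 (-) EX@3 MEM@4 WB@5
I1 sub r4 <- r4,r3: IF@2 ID@3 stall=2 (RAW on I0.r3 (WB@5)) EX@6 MEM@7 WB@8
I2 add r5 <- r5,r1: IF@3 ID@6 stall=0 (-) EX@7 MEM@8 WB@9
I3 mul r3 <- r4,r1: IF@6 ID@7 stall=1 (RAW on I1.r4 (WB@8)) EX@9 MEM@10 WB@11
I4 add r3 <- r3,r3: IF@7 ID@9 stall=2 (RAW on I3.r3 (WB@11)) EX@12 MEM@13 WB@14
I5 sub r4 <- r4,r2: IF@9 ID@12 stall=0 (-) EX@13 MEM@14 WB@15
I6 add r4 <- r2,r1: IF@12 ID@13 stall=0 (-) EX@14 MEM@15 WB@16

Answer: 5 8 9 11 14 15 16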